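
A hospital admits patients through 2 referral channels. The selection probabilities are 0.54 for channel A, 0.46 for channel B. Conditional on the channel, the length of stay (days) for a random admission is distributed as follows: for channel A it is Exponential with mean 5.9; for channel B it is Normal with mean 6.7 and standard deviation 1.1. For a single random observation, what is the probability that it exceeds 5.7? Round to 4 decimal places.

Conditional on each channel, P(X > 5.7): A: 0.380564; B: 0.818349.
By total probability, P(X > 5.7) = 0.54·0.380564 + 0.46·0.818349 = 0.581945.

0.5819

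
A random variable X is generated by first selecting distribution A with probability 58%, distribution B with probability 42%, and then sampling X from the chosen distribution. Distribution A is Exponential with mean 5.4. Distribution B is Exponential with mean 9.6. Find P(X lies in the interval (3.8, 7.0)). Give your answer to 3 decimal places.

0.208

Conditional on each component, P(3.8 < X < 7.0): A: 0.221206; B: 0.190808.
By total probability, P(3.8 < X < 7.0) = 0.58·0.221206 + 0.42·0.190808 = 0.208439.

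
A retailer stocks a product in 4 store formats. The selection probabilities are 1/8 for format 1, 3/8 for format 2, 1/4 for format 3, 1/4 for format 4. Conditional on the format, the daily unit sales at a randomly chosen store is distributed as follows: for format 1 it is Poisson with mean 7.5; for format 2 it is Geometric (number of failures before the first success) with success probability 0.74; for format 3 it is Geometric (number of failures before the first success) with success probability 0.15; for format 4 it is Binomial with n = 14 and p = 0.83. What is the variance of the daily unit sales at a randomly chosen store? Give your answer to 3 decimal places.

30.853

Per component, 1: μ=7.5, E[X²]=63.75; 2: μ=0.351351, E[X²]=0.598247; 3: μ=5.66667, E[X²]=69.8889; 4: μ=11.62, E[X²]=137.
E[X] = 0.125·7.5 + 0.375·0.351351 + 0.25·5.66667 + 0.25·11.62 = 5.39092.
E[X²] = 0.125·63.75 + 0.375·0.598247 + 0.25·69.8889 + 0.25·137 = 59.9153.
Var(X) = E[X²] − (E[X])² = 59.9153 − 29.0621 = 30.8532.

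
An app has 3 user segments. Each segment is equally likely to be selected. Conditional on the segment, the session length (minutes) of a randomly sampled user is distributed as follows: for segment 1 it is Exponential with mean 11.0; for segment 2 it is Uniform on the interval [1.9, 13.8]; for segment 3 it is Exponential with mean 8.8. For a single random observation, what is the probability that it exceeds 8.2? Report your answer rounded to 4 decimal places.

0.4463

Conditional on each segment, P(X > 8.2): 1: 0.474519; 2: 0.470588; 3: 0.393837.
By total probability, P(X > 8.2) = 0.333333·0.474519 + 0.333333·0.470588 + 0.333333·0.393837 = 0.446315.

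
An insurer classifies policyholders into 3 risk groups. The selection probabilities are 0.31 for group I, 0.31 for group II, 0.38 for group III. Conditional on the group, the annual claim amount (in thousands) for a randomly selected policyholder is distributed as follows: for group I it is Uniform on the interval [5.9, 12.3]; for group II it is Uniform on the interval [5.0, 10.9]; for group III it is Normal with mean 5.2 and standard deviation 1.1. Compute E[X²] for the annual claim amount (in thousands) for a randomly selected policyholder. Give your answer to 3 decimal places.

57.956

For each component E[X²] = Var + (mean)², giving I: 86.2233; II: 66.1033; III: 28.25.
Overall E[X²] = 0.31·86.2233 + 0.31·66.1033 + 0.38·28.25 = 57.9563.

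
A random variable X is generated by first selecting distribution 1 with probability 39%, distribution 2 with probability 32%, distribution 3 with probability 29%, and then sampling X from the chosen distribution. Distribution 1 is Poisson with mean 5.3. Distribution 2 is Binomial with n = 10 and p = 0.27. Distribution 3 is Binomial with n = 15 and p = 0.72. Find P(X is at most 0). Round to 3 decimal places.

Conditional on each component, P(X ≤ 0): 1: 0.00499159; 2: 0.0429763; 3: 5.09766e-09.
By total probability, P(X ≤ 0) = 0.39·0.00499159 + 0.32·0.0429763 + 0.29·5.09766e-09 = 0.0156991.

0.016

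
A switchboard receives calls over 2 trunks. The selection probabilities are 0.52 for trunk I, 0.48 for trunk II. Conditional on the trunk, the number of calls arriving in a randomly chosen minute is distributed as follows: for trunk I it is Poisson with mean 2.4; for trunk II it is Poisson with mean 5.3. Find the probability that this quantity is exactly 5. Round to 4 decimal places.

0.1148

Conditional on each trunk, P(X = 5): I: 0.0601961; II: 0.173955.
By total probability, P(X = 5) = 0.52·0.0601961 + 0.48·0.173955 = 0.1148.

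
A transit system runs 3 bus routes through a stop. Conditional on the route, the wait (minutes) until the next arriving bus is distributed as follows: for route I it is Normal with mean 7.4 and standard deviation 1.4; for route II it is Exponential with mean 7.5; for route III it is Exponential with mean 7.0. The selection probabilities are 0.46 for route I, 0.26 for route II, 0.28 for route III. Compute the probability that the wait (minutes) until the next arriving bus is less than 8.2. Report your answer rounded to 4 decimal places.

Conditional on each route, P(X < 8.2): I: 0.716145; II: 0.664902; III: 0.690076.
By total probability, P(X < 8.2) = 0.46·0.716145 + 0.26·0.664902 + 0.28·0.690076 = 0.695523.

0.6955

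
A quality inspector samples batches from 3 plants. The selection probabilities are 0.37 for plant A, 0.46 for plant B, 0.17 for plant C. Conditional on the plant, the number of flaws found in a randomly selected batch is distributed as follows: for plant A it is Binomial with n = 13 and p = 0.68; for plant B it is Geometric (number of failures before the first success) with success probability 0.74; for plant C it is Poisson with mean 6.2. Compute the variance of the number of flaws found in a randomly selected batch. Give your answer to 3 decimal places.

17.697

Per component, A: μ=8.84, E[X²]=80.9744; B: μ=0.351351, E[X²]=0.598247; C: μ=6.2, E[X²]=44.64.
E[X] = 0.37·8.84 + 0.46·0.351351 + 0.17·6.2 = 4.48642.
E[X²] = 0.37·80.9744 + 0.46·0.598247 + 0.17·44.64 = 37.8245.
Var(X) = E[X²] − (E[X])² = 37.8245 − 20.128 = 17.6965.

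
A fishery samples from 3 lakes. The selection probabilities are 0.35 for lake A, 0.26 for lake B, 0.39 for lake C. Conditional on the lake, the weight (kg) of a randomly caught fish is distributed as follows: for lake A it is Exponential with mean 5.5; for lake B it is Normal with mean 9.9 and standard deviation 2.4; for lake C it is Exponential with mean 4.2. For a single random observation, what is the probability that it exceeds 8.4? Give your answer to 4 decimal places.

Conditional on each lake, P(X > 8.4): A: 0.217127; B: 0.734014; C: 0.135335.
By total probability, P(X > 8.4) = 0.35·0.217127 + 0.26·0.734014 + 0.39·0.135335 = 0.319619.

0.3196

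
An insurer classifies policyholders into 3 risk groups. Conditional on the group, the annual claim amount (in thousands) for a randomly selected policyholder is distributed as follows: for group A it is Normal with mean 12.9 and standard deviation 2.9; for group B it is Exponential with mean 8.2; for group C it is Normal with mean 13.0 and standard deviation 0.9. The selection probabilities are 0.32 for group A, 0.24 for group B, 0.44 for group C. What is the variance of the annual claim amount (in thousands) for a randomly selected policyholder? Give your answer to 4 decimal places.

Per component, A: μ=12.9, E[X²]=174.82; B: μ=8.2, E[X²]=134.48; C: μ=13, E[X²]=169.81.
E[X] = 0.32·12.9 + 0.24·8.2 + 0.44·13 = 11.816.
E[X²] = 0.32·174.82 + 0.24·134.48 + 0.44·169.81 = 162.934.
Var(X) = E[X²] − (E[X])² = 162.934 − 139.618 = 23.3161.

23.3161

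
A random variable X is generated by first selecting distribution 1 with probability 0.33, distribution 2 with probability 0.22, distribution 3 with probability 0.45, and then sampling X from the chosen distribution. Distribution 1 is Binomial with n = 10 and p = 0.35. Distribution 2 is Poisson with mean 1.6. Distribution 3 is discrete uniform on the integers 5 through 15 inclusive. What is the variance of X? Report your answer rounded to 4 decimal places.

Per component, 1: μ=3.5, E[X²]=14.525; 2: μ=1.6, E[X²]=4.16; 3: μ=10, E[X²]=110.
E[X] = 0.33·3.5 + 0.22·1.6 + 0.45·10 = 6.007.
E[X²] = 0.33·14.525 + 0.22·4.16 + 0.45·110 = 55.2084.
Var(X) = E[X²] − (E[X])² = 55.2084 − 36.084 = 19.1244.

19.1244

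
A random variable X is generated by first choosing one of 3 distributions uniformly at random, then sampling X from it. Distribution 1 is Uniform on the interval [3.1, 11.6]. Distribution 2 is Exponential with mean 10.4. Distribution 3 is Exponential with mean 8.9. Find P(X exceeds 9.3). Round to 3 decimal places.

Conditional on each component, P(X > 9.3): 1: 0.270588; 2: 0.408922; 3: 0.351712.
By total probability, P(X > 9.3) = 0.333333·0.270588 + 0.333333·0.408922 + 0.333333·0.351712 = 0.343741.

0.344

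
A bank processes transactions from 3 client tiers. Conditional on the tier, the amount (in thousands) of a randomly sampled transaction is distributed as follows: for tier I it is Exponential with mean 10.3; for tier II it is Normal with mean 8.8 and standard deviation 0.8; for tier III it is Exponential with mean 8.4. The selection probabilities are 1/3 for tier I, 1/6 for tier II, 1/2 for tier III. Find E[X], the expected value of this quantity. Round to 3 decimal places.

9.100

Component means — I: 10.3; II: 8.8; III: 8.4.
E[X] = 0.333333·10.3 + 0.166667·8.8 + 0.5·8.4 = 9.1.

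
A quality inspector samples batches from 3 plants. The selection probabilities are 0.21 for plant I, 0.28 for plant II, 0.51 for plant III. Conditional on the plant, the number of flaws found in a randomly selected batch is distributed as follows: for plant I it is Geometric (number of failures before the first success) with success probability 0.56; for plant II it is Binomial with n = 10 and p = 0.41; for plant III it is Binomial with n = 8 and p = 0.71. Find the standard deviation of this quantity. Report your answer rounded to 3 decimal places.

2.319

Per component, I: μ=0.785714, E[X²]=2.02041; II: μ=4.1, E[X²]=19.229; III: μ=5.68, E[X²]=33.9096.
E[X] = 0.21·0.785714 + 0.28·4.1 + 0.51·5.68 = 4.2098.
E[X²] = 0.21·2.02041 + 0.28·19.229 + 0.51·33.9096 = 23.1023.
Var(X) = E[X²] − (E[X])² = 23.1023 − 17.7224 = 5.37989.
SD(X) = √5.37989 = 2.31946.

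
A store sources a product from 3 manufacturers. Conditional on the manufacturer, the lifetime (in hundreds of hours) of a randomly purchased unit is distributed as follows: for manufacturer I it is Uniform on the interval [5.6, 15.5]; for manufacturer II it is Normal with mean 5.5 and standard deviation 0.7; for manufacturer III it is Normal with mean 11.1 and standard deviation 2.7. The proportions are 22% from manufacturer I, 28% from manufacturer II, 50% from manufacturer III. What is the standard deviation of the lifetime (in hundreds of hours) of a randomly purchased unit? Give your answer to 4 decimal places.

Per component, I: μ=10.55, E[X²]=119.47; II: μ=5.5, E[X²]=30.74; III: μ=11.1, E[X²]=130.5.
E[X] = 0.22·10.55 + 0.28·5.5 + 0.5·11.1 = 9.411.
E[X²] = 0.22·119.47 + 0.28·30.74 + 0.5·130.5 = 100.141.
Var(X) = E[X²] − (E[X])² = 100.141 − 88.5669 = 11.5737.
SD(X) = √11.5737 = 3.40201.

3.4020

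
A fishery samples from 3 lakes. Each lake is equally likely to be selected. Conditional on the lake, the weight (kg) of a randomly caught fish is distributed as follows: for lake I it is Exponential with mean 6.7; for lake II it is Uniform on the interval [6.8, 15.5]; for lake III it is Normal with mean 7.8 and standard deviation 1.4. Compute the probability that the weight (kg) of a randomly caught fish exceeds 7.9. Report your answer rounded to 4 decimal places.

0.5509

Conditional on each lake, P(X > 7.9): I: 0.307554; II: 0.873563; III: 0.471528.
By total probability, P(X > 7.9) = 0.333333·0.307554 + 0.333333·0.873563 + 0.333333·0.471528 = 0.550882.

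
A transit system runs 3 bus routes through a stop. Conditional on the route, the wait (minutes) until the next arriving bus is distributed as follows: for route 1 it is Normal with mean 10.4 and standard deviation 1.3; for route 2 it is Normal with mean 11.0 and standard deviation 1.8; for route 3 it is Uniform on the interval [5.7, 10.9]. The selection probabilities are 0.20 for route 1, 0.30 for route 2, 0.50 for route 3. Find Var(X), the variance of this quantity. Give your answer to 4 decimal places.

3.9928

Per component, 1: μ=10.4, E[X²]=109.85; 2: μ=11, E[X²]=124.24; 3: μ=8.3, E[X²]=71.1433.
E[X] = 0.2·10.4 + 0.3·11 + 0.5·8.3 = 9.53.
E[X²] = 0.2·109.85 + 0.3·124.24 + 0.5·71.1433 = 94.8137.
Var(X) = E[X²] − (E[X])² = 94.8137 − 90.8209 = 3.99277.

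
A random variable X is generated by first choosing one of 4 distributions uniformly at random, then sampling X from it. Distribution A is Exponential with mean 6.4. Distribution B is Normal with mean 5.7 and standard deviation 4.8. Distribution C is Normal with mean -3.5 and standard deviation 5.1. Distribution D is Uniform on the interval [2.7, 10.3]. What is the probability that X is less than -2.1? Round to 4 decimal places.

Conditional on each component, P(X < -2.1): A: 0; B: 0.0520813; C: 0.608154; D: 0.
By total probability, P(X < -2.1) = 0.25·0 + 0.25·0.0520813 + 0.25·0.608154 + 0.25·0 = 0.165059.

0.1651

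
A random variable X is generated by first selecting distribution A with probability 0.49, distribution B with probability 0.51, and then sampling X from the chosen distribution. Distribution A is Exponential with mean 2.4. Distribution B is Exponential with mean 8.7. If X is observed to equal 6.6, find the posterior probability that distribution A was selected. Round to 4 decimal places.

Likelihoods f(6.6 | ·): A: 0.0266366; B: 0.053829.
Posterior ∝ prior × likelihood. Numerator for A: 0.49·0.0266366 = 0.0130519.
Normalizing constant: 0.49·0.0266366 + 0.51·0.053829 = 0.0405047.
P(A | observation) = 0.0130519 / 0.0405047 = 0.322233.

0.3222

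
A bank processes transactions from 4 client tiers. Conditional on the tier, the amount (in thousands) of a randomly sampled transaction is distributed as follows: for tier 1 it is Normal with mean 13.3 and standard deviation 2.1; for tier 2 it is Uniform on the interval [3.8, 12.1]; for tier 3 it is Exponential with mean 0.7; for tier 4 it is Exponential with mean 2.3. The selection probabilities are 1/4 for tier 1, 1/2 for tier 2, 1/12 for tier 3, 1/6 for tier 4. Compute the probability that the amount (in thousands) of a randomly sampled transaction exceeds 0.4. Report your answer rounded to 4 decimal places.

Conditional on each tier, P(X > 0.4): 1: 1; 2: 1; 3: 0.564718; 4: 0.84037.
By total probability, P(X > 0.4) = 0.25·1 + 0.5·1 + 0.0833333·0.564718 + 0.166667·0.84037 = 0.937122.

0.9371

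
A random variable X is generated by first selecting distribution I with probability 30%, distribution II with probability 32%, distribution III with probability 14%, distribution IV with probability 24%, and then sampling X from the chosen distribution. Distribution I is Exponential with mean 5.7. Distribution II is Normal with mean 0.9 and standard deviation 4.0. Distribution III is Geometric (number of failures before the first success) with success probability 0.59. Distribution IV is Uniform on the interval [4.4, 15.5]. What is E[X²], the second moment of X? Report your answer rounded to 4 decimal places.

For each component E[X²] = Var + (mean)², giving I: 64.98; II: 16.81; III: 1.66073; IV: 109.27.
Overall E[X²] = 0.3·64.98 + 0.32·16.81 + 0.14·1.66073 + 0.24·109.27 = 51.3305.

51.3305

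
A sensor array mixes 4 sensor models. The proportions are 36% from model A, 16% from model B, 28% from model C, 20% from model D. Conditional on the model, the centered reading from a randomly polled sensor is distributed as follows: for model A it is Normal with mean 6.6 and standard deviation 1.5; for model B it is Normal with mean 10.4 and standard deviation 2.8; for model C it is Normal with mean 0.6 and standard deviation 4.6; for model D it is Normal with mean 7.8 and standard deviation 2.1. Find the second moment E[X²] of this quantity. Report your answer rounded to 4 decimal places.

For each component E[X²] = Var + (mean)², giving A: 45.81; B: 116; C: 21.52; D: 65.25.
Overall E[X²] = 0.36·45.81 + 0.16·116 + 0.28·21.52 + 0.2·65.25 = 54.1272.

54.1272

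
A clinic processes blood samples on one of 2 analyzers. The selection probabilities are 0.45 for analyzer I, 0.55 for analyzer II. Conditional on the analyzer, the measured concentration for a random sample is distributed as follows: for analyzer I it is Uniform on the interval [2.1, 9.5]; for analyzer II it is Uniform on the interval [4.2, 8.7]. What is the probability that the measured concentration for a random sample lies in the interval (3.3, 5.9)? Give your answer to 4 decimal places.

Conditional on each analyzer, P(3.3 < X < 5.9): I: 0.351351; II: 0.377778.
By total probability, P(3.3 < X < 5.9) = 0.45·0.351351 + 0.55·0.377778 = 0.365886.

0.3659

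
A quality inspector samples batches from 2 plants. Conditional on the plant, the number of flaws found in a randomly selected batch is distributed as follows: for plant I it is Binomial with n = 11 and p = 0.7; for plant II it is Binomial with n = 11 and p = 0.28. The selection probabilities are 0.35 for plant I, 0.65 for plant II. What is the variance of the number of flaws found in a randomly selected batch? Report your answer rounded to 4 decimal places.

7.1058

Per component, I: μ=7.7, E[X²]=61.6; II: μ=3.08, E[X²]=11.704.
E[X] = 0.35·7.7 + 0.65·3.08 = 4.697.
E[X²] = 0.35·61.6 + 0.65·11.704 = 29.1676.
Var(X) = E[X²] − (E[X])² = 29.1676 − 22.0618 = 7.10579.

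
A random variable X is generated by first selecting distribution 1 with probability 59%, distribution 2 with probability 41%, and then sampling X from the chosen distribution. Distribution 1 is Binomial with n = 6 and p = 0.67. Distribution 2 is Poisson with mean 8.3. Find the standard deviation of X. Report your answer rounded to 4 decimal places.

2.9355

Per component, 1: μ=4.02, E[X²]=17.487; 2: μ=8.3, E[X²]=77.19.
E[X] = 0.59·4.02 + 0.41·8.3 = 5.7748.
E[X²] = 0.59·17.487 + 0.41·77.19 = 41.9652.
Var(X) = E[X²] − (E[X])² = 41.9652 − 33.3483 = 8.61691.
SD(X) = √8.61691 = 2.93546.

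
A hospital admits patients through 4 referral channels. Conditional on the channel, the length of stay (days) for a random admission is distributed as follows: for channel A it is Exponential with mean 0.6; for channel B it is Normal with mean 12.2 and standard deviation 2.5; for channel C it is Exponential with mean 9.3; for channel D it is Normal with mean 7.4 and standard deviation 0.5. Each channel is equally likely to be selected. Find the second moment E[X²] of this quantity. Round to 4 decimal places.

95.9500

For each component E[X²] = Var + (mean)², giving A: 0.72; B: 155.09; C: 172.98; D: 55.01.
Overall E[X²] = 0.25·0.72 + 0.25·155.09 + 0.25·172.98 + 0.25·55.01 = 95.95.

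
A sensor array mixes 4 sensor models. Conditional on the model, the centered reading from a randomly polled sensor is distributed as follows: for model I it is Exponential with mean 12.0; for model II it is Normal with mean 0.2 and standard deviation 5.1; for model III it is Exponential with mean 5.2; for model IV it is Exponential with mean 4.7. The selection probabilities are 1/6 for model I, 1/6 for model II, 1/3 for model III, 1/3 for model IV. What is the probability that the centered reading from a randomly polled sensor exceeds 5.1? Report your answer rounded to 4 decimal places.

Conditional on each model, P(X > 5.1): I: 0.65377; II: 0.16833; III: 0.375023; IV: 0.337866.
By total probability, P(X > 5.1) = 0.166667·0.65377 + 0.166667·0.16833 + 0.333333·0.375023 + 0.333333·0.337866 = 0.374646.

0.3746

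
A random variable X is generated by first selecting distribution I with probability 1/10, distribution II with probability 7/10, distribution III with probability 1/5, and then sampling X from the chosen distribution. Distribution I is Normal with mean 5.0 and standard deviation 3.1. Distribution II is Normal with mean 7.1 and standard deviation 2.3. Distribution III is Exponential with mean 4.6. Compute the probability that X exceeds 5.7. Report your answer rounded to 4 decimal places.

Conditional on each component, P(X > 5.7): I: 0.410676; II: 0.728637; III: 0.289636.
By total probability, P(X > 5.7) = 0.1·0.410676 + 0.7·0.728637 + 0.2·0.289636 = 0.609041.

0.6090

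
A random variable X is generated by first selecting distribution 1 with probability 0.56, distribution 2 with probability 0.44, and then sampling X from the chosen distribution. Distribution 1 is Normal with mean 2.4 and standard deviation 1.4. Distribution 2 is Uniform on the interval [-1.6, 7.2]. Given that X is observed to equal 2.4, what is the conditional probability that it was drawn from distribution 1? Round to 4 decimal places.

Likelihoods f(2.4 | ·): 1: 0.284959; 2: 0.113636.
Posterior ∝ prior × likelihood. Numerator for 1: 0.56·0.284959 = 0.159577.
Normalizing constant: 0.56·0.284959 + 0.44·0.113636 = 0.209577.
P(1 | observation) = 0.159577 / 0.209577 = 0.761424.

0.7614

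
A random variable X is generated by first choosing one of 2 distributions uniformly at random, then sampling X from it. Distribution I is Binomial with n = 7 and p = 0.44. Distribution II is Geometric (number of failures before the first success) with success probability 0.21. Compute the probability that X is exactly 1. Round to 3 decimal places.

Conditional on each component, P(X = 1): I: 0.0949902; II: 0.1659.
By total probability, P(X = 1) = 0.5·0.0949902 + 0.5·0.1659 = 0.130445.

0.130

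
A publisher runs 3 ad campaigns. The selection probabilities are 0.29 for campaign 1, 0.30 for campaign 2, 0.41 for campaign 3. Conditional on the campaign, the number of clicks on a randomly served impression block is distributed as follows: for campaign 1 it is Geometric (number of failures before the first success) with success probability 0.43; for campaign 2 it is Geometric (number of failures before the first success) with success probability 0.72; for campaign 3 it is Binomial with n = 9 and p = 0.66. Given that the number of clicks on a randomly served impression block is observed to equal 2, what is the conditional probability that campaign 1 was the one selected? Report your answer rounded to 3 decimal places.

0.666

Likelihoods P(X=2 | ·): 1: 0.139707; 2: 0.056448; 3: 0.0082365.
Posterior ∝ prior × likelihood. Numerator for 1: 0.29·0.139707 = 0.040515.
Normalizing constant: 0.29·0.139707 + 0.3·0.056448 + 0.41·0.0082365 = 0.0608264.
P(1 | observation) = 0.040515 / 0.0608264 = 0.666076.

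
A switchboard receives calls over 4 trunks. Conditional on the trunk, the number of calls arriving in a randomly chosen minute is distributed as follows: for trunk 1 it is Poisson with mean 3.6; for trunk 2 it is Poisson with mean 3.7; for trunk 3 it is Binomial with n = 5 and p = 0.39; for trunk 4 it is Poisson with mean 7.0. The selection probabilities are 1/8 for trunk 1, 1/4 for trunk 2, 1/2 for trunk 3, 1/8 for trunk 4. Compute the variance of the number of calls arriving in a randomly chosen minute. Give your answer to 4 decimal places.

5.5129

Per component, 1: μ=3.6, E[X²]=16.56; 2: μ=3.7, E[X²]=17.39; 3: μ=1.95, E[X²]=4.992; 4: μ=7, E[X²]=56.
E[X] = 0.125·3.6 + 0.25·3.7 + 0.5·1.95 + 0.125·7 = 3.225.
E[X²] = 0.125·16.56 + 0.25·17.39 + 0.5·4.992 + 0.125·56 = 15.9135.
Var(X) = E[X²] − (E[X])² = 15.9135 − 10.4006 = 5.51288.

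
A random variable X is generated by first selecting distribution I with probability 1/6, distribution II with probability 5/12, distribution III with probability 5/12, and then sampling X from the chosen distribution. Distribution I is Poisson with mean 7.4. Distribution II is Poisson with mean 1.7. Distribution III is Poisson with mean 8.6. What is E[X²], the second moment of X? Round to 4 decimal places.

46.6725

For each component E[X²] = Var + (mean)², giving I: 62.16; II: 4.59; III: 82.56.
Overall E[X²] = 0.166667·62.16 + 0.416667·4.59 + 0.416667·82.56 = 46.6725.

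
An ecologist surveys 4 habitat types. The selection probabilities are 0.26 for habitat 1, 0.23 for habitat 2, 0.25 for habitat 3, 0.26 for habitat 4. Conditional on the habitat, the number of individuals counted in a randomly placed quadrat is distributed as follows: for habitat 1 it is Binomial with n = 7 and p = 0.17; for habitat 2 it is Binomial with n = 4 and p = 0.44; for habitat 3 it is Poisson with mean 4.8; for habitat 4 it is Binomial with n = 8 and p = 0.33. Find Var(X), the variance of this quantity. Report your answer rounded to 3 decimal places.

Per component, 1: μ=1.19, E[X²]=2.4038; 2: μ=1.76, E[X²]=4.0832; 3: μ=4.8, E[X²]=27.84; 4: μ=2.64, E[X²]=8.7384.
E[X] = 0.26·1.19 + 0.23·1.76 + 0.25·4.8 + 0.26·2.64 = 2.6006.
E[X²] = 0.26·2.4038 + 0.23·4.0832 + 0.25·27.84 + 0.26·8.7384 = 10.7961.
Var(X) = E[X²] − (E[X])² = 10.7961 − 6.76312 = 4.03299.

4.033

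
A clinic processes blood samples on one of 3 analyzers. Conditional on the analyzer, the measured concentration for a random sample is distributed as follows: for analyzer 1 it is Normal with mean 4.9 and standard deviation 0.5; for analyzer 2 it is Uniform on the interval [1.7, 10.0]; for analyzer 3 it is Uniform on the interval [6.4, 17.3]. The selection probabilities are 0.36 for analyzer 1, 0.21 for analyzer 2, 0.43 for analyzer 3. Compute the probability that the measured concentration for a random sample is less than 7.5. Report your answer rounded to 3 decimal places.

0.550

Conditional on each analyzer, P(X < 7.5): 1: 1; 2: 0.698795; 3: 0.100917.
By total probability, P(X < 7.5) = 0.36·1 + 0.21·0.698795 + 0.43·0.100917 = 0.550141.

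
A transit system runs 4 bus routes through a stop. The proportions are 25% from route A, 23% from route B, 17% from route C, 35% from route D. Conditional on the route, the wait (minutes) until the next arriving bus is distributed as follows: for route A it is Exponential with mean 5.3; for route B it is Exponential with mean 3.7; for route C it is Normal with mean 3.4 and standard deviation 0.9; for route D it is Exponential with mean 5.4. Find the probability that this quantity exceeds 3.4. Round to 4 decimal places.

Conditional on each route, P(X > 3.4): A: 0.526497; B: 0.39895; C: 0.5; D: 0.532789.
By total probability, P(X > 3.4) = 0.25·0.526497 + 0.23·0.39895 + 0.17·0.5 + 0.35·0.532789 = 0.494859.

0.4949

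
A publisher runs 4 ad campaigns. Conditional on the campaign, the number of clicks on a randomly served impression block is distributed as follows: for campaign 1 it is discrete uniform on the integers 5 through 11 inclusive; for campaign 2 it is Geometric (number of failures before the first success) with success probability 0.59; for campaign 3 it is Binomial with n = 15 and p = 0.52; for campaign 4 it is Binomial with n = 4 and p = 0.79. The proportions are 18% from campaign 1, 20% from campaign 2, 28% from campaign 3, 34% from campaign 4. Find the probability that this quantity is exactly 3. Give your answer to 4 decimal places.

Conditional on each campaign, P(X = 3): 1: 0; 2: 0.0406634; 3: 0.0095701; 4: 0.414153.
By total probability, P(X = 3) = 0.18·0 + 0.2·0.0406634 + 0.28·0.0095701 + 0.34·0.414153 = 0.151624.

0.1516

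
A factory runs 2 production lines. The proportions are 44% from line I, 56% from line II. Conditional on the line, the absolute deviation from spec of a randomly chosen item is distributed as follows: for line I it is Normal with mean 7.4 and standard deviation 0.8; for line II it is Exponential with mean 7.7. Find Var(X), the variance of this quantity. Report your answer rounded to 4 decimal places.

Per component, I: μ=7.4, E[X²]=55.4; II: μ=7.7, E[X²]=118.58.
E[X] = 0.44·7.4 + 0.56·7.7 = 7.568.
E[X²] = 0.44·55.4 + 0.56·118.58 = 90.7808.
Var(X) = E[X²] − (E[X])² = 90.7808 − 57.2746 = 33.5062.

33.5062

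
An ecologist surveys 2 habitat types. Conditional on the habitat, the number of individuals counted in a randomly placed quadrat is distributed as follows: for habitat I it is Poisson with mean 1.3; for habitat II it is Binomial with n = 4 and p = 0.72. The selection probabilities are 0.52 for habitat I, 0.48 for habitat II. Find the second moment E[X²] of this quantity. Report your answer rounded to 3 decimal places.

For each component E[X²] = Var + (mean)², giving I: 2.99; II: 9.1008.
Overall E[X²] = 0.52·2.99 + 0.48·9.1008 = 5.92318.

5.923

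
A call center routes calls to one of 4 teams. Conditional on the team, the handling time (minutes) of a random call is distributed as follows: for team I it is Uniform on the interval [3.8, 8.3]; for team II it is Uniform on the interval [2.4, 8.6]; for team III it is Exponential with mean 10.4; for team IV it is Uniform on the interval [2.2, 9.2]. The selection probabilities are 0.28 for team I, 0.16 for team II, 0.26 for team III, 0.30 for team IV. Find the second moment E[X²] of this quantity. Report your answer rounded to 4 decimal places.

For each component E[X²] = Var + (mean)², giving I: 38.29; II: 33.4533; III: 216.32; IV: 36.5733.
Overall E[X²] = 0.28·38.29 + 0.16·33.4533 + 0.26·216.32 + 0.3·36.5733 = 83.2889.

83.2889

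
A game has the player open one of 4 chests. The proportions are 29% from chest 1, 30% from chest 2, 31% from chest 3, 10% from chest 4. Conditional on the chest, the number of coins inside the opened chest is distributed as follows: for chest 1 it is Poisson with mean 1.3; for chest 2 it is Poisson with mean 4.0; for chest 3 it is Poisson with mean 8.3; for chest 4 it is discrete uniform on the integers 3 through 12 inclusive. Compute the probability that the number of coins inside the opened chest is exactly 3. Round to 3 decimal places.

Conditional on each chest, P(X = 3): 1: 0.0997921; 2: 0.195367; 3: 0.0236831; 4: 0.1.
By total probability, P(X = 3) = 0.29·0.0997921 + 0.3·0.195367 + 0.31·0.0236831 + 0.1·0.1 = 0.104892.

0.105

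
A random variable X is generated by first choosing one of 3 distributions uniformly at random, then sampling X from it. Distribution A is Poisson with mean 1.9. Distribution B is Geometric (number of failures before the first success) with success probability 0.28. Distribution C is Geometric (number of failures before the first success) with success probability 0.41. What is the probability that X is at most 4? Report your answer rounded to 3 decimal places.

0.897

Conditional on each component, P(X ≤ 4): A: 0.955919; B: 0.806508; C: 0.928508.
By total probability, P(X ≤ 4) = 0.333333·0.955919 + 0.333333·0.806508 + 0.333333·0.928508 = 0.896978.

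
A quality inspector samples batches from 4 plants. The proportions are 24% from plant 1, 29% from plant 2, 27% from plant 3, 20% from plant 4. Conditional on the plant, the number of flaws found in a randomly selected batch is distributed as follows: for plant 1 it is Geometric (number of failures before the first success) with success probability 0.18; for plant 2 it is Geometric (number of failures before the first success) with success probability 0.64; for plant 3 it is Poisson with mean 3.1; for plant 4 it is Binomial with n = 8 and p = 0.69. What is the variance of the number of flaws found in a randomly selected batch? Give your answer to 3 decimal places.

Per component, 1: μ=4.55556, E[X²]=46.0617; 2: μ=0.5625, E[X²]=1.19531; 3: μ=3.1, E[X²]=12.71; 4: μ=5.52, E[X²]=32.1816.
E[X] = 0.24·4.55556 + 0.29·0.5625 + 0.27·3.1 + 0.2·5.52 = 3.19746.
E[X²] = 0.24·46.0617 + 0.29·1.19531 + 0.27·12.71 + 0.2·32.1816 = 21.2695.
Var(X) = E[X²] − (E[X])² = 21.2695 − 10.2237 = 11.0457.

11.046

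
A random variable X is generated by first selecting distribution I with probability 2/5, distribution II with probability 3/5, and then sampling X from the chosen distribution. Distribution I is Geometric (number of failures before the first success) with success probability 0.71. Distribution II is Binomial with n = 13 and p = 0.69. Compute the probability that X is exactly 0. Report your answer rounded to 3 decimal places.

Conditional on each component, P(X = 0): I: 0.71; II: 2.44175e-07.
By total probability, P(X = 0) = 0.4·0.71 + 0.6·2.44175e-07 = 0.284.

0.284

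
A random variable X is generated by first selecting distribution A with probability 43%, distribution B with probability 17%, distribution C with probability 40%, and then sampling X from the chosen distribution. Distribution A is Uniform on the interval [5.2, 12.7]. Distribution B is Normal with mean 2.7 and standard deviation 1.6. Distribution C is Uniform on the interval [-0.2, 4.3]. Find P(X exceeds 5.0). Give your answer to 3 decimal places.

0.443

Conditional on each component, P(X > 5.0): A: 1; B: 0.075288; C: 0.
By total probability, P(X > 5.0) = 0.43·1 + 0.17·0.075288 + 0.4·0 = 0.442799.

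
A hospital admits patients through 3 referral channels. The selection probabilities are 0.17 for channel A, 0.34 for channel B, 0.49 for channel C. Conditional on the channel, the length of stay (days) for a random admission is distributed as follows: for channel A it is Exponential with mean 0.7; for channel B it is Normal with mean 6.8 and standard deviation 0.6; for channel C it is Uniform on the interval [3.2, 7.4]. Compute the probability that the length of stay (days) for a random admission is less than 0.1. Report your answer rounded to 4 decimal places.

0.0226

Conditional on each channel, P(X < 0.1): A: 0.133122; B: 0; C: 0.
By total probability, P(X < 0.1) = 0.17·0.133122 + 0.34·0 + 0.49·0 = 0.0226308.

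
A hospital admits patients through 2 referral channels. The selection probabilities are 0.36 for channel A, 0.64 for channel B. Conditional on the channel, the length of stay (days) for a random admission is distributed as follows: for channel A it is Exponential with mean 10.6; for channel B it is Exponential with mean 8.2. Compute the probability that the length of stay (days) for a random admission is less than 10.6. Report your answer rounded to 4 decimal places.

Conditional on each channel, P(X < 10.6): A: 0.632121; B: 0.725467.
By total probability, P(X < 10.6) = 0.36·0.632121 + 0.64·0.725467 = 0.691862.

0.6919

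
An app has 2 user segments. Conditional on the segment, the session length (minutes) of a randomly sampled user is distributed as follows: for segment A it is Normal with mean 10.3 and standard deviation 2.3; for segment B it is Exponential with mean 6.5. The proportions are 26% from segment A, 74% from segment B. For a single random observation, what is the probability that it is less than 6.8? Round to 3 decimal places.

Conditional on each segment, P(X < 6.8): A: 0.0640372; B: 0.648714.
By total probability, P(X < 6.8) = 0.26·0.0640372 + 0.74·0.648714 = 0.496698.

0.497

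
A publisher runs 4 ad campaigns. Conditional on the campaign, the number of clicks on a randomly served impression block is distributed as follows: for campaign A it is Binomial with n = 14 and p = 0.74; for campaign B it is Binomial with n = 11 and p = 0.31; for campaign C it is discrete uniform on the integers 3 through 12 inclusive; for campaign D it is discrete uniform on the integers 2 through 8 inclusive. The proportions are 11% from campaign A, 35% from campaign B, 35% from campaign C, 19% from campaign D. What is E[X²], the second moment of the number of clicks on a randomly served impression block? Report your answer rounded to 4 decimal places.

For each component E[X²] = Var + (mean)², giving A: 110.023; B: 13.981; C: 64.5; D: 29.
Overall E[X²] = 0.11·110.023 + 0.35·13.981 + 0.35·64.5 + 0.19·29 = 45.0809.

45.0809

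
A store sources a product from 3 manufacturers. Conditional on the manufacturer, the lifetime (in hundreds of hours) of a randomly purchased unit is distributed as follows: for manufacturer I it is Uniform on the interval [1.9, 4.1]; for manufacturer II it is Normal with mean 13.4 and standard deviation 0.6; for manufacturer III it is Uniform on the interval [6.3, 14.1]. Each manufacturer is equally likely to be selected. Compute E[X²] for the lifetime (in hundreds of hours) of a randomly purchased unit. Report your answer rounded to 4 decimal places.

99.4778

For each component E[X²] = Var + (mean)², giving I: 9.40333; II: 179.92; III: 109.11.
Overall E[X²] = 0.333333·9.40333 + 0.333333·179.92 + 0.333333·109.11 = 99.4778.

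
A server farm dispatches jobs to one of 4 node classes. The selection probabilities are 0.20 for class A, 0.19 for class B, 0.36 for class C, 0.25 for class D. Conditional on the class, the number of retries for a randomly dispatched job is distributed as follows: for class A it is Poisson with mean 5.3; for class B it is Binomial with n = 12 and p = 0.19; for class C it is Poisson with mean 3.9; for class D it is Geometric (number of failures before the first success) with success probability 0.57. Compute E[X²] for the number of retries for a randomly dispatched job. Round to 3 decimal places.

15.369

For each component E[X²] = Var + (mean)², giving A: 33.39; B: 7.0452; C: 19.11; D: 1.89258.
Overall E[X²] = 0.2·33.39 + 0.19·7.0452 + 0.36·19.11 + 0.25·1.89258 = 15.3693.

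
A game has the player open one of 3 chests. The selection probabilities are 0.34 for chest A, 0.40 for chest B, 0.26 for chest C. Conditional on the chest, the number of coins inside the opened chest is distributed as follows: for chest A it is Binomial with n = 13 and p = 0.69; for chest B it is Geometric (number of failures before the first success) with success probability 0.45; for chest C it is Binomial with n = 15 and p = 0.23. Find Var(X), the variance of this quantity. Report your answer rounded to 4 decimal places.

Per component, A: μ=8.97, E[X²]=83.2416; B: μ=1.22222, E[X²]=4.20988; C: μ=3.45, E[X²]=14.559.
E[X] = 0.34·8.97 + 0.4·1.22222 + 0.26·3.45 = 4.43569.
E[X²] = 0.34·83.2416 + 0.4·4.20988 + 0.26·14.559 = 33.7714.
Var(X) = E[X²] − (E[X])² = 33.7714 − 19.6753 = 14.0961.

14.0961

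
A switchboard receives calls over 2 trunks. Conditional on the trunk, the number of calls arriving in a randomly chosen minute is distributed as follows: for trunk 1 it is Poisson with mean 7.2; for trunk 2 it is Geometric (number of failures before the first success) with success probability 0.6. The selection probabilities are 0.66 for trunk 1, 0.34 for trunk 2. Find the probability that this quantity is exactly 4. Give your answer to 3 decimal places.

0.060

Conditional on each trunk, P(X = 4): 1: 0.0835985; 2: 0.01536.
By total probability, P(X = 4) = 0.66·0.0835985 + 0.34·0.01536 = 0.0603974.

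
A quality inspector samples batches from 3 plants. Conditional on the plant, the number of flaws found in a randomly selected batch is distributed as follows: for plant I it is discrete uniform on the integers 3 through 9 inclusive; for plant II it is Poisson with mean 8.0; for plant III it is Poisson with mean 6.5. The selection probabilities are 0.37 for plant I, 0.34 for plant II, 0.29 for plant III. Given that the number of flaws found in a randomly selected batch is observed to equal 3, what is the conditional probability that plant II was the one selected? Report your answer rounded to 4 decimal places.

0.1179

Likelihoods P(X=3 | ·): I: 0.142857; II: 0.0286261; III: 0.0688137.
Posterior ∝ prior × likelihood. Numerator for II: 0.34·0.0286261 = 0.00973289.
Normalizing constant: 0.37·0.142857 + 0.34·0.0286261 + 0.29·0.0688137 = 0.082546.
P(II | observation) = 0.00973289 / 0.082546 = 0.117909.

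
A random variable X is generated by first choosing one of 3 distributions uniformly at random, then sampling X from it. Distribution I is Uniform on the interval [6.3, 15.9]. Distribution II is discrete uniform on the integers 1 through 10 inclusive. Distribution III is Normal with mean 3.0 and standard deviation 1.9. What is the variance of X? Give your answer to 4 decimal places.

17.9822

Per component, I: μ=11.1, E[X²]=130.89; II: μ=5.5, E[X²]=38.5; III: μ=3, E[X²]=12.61.
E[X] = 0.333333·11.1 + 0.333333·5.5 + 0.333333·3 = 6.53333.
E[X²] = 0.333333·130.89 + 0.333333·38.5 + 0.333333·12.61 = 60.6667.
Var(X) = E[X²] − (E[X])² = 60.6667 − 42.6844 = 17.9822.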